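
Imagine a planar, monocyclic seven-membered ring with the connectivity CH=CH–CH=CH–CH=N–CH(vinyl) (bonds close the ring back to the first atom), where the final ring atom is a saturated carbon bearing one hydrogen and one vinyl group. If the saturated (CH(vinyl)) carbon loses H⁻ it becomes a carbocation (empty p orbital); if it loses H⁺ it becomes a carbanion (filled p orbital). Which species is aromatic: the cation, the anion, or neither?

The cation

In both ions every ring atom is sp² and contributes a p orbital, so both rings are fully conjugated.
Cation: 3 × 2 + 0 = 6 π electrons → 4(1)+2, aromatic.
Anion: 3 × 2 + 2 = 8 π electrons → 4(2), antiaromatic.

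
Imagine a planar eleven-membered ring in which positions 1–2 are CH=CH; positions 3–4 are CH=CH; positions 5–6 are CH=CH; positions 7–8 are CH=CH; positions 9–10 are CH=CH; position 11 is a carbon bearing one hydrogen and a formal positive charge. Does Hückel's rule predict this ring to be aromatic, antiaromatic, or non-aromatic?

The p orbitals form a continuous loop: every atom in a ring double bond is sp² and brings one electron to the p orbital; the carbocation has an empty p orbital. The ring is fully conjugated.
Adding the contributions, 5 × 2 = 10 from the double-bond units + 0 from the CH(+) atom = 10.
Since 10 = 4·2 + 2, the ring meets the 4n+2 criterion.

Aromatic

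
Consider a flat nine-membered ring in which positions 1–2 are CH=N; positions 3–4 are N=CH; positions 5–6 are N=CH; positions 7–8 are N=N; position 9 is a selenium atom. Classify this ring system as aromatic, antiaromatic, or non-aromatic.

Aromatic

The p orbitals form a continuous loop: each doubly-bonded ring atom is sp² with one p-orbital electron; each =N– nitrogen is pyridine-type (lone pair in the sp² plane, one electron in the p orbital); the selenium donates one lone pair from its p orbital. The ring is fully conjugated.
Adding the contributions, 4 × 2 = 8 from the double-bond units + 2 from the Se atom = 10.
10 = 4(2) + 2, which satisfies Hückel's 4n+2 rule.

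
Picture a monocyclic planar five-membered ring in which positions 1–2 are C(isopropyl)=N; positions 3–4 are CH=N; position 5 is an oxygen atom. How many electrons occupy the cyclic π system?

Check conjugation: the double-bond atoms are sp², each contributing one p electron; each sp² =N– keeps its lone pair in-plane and puts one electron into the π system; the oxygen donates one lone pair from its p orbital — every position has a p orbital, so the cyclic π system is continuous.
Adding the contributions, 2 × 2 = 4 from the double-bond units + 2 from the O atom = 6.

6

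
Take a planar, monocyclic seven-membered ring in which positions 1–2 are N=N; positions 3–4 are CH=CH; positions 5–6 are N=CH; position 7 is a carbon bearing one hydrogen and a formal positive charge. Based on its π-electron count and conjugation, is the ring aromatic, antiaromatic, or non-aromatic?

Aromatic

The p orbitals form a continuous loop: the double-bond atoms are sp², each contributing one p electron; each sp² =N– keeps its lone pair in-plane and puts one electron into the π system; the carbocation has an empty p orbital. The ring is fully conjugated.
π-electron count: 3 × 2 = 6 from the double-bond units + 0 from the CH(+) atom = 6.
Since 6 = 4·1 + 2, the ring meets the 4n+2 criterion.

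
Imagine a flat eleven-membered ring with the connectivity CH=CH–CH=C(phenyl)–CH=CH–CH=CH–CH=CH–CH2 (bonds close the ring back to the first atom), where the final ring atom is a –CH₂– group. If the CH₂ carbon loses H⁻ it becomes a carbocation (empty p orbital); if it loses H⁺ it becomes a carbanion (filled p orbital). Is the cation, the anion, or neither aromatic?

In either ion the ring is fully conjugated: every atom, including the new sp² carbon, supplies a p orbital.
Cation: 5 × 2 + 0 = 10 π electrons → 4(2)+2, aromatic.
Anion: 5 × 2 + 2 = 12 π electrons → 4(3), antiaromatic.

The cation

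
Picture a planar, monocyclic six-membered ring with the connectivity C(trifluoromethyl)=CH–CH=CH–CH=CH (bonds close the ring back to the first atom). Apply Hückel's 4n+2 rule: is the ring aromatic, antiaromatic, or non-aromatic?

The p orbitals form a continuous loop: each doubly-bonded ring atom is sp² with one p-orbital electron. The ring is fully conjugated.
Adding the contributions, 3 × 2 = 6 from the 3 double-bond units.
That gives a 4n+2 count (6, n = 1).

Aromatic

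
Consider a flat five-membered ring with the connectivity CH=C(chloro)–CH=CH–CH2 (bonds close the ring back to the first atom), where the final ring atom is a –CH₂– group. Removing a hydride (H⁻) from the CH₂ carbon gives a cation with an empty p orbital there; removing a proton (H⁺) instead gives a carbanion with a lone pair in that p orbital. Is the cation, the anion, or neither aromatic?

The anion

In both ions every ring atom is sp² and contributes a p orbital, so both rings are fully conjugated.
Cation: 2 × 2 + 0 = 4 π electrons → 4(1), antiaromatic.
Anion: 2 × 2 + 2 = 6 π electrons → 4(1)+2, aromatic.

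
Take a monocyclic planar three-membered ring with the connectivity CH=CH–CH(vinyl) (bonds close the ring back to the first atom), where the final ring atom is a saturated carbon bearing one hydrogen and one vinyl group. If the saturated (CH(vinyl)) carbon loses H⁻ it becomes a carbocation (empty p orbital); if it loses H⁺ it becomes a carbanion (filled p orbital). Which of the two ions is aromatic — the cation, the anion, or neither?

The cation

Once that carbon is sp², every ring atom has a p orbital and both ions are fully conjugated.
Cation: 1 × 2 + 0 = 2 π electrons → 4(0)+2, aromatic.
Anion: 1 × 2 + 2 = 4 π electrons → 4(1), antiaromatic.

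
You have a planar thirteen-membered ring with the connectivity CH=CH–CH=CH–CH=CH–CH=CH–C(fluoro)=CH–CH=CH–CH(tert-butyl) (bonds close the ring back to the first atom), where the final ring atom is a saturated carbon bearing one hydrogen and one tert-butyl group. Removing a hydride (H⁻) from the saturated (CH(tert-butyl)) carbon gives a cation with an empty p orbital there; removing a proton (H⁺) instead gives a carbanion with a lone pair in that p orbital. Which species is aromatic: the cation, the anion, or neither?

The anion

In both ions every ring atom is sp² and contributes a p orbital, so both rings are fully conjugated.
Cation: 6 × 2 + 0 = 12 π electrons → 4(3), antiaromatic.
Anion: 6 × 2 + 2 = 14 π electrons → 4(3)+2, aromatic.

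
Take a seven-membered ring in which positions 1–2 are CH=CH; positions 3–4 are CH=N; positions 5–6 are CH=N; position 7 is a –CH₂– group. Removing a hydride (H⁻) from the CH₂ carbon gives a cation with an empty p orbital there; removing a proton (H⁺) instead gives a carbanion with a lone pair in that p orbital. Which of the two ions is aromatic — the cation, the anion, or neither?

In both ions every ring atom is sp² and contributes a p orbital, so both rings are fully conjugated.
Cation: 3 × 2 + 0 = 6 π electrons → 4(1)+2, aromatic.
Anion: 3 × 2 + 2 = 8 π electrons → 4(2), antiaromatic.

The cation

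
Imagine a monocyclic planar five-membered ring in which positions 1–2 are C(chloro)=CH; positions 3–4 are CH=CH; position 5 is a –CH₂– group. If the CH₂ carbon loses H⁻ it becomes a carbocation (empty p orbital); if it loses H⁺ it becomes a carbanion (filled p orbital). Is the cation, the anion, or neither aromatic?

In either ion the ring is fully conjugated: every atom, including the new sp² carbon, supplies a p orbital.
Cation: 2 × 2 + 0 = 4 π electrons → 4(1), antiaromatic.
Anion: 2 × 2 + 2 = 6 π electrons → 4(1)+2, aromatic.

The anion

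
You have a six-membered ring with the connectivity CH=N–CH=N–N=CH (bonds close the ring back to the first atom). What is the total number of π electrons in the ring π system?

Check conjugation: every atom in a ring double bond is sp² and brings one electron to the p orbital; each =N– nitrogen is pyridine-type (lone pair in the sp² plane, one electron in the p orbital) — every position has a p orbital, so the cyclic π system is continuous.
Counting π electrons: 3 × 2 = 6 from the 3 double-bond units.

6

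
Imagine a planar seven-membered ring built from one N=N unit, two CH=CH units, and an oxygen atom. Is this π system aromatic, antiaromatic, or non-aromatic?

Antiaromatic

The p orbitals form a continuous loop: each doubly-bonded ring atom is sp² with one p-orbital electron; the doubly-bonded nitrogens are pyridine-type — their lone pairs lie in the ring plane, leaving one electron in the p orbital; the oxygen donates one lone pair from its p orbital. The ring is fully conjugated.
Tallying contributions gives 3 × 2 = 6 from the double-bond units + 2 from the O atom = 8.
With 8 = 4·2 π electrons, Hückel's rule classifies the planar ring as antiaromatic.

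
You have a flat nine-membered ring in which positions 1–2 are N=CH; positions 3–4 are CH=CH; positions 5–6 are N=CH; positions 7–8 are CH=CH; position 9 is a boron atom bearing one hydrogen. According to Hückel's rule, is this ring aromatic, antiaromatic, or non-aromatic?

The p orbitals form a continuous loop: the double-bond atoms are sp², each contributing one p electron; the doubly-bonded nitrogens are pyridine-type — their lone pairs lie in the ring plane, leaving one electron in the p orbital; the boron has an empty p orbital. The ring is fully conjugated.
Tallying contributions gives 4 × 2 = 8 from the double-bond units + 0 from the BH atom = 8.
8 = 4(2); a planar, fully conjugated 4n system is antiaromatic.

Antiaromatic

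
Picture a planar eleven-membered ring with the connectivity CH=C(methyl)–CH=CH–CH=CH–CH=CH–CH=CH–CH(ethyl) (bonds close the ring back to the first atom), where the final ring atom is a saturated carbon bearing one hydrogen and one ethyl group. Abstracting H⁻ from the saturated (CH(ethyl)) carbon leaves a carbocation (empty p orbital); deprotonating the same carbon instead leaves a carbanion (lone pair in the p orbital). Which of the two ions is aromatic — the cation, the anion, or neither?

Both ions have a continuous loop of p orbitals — each ring atom is sp².
Cation: 5 × 2 + 0 = 10 π electrons → 4(2)+2, aromatic.
Anion: 5 × 2 + 2 = 12 π electrons → 4(3), antiaromatic.

The cation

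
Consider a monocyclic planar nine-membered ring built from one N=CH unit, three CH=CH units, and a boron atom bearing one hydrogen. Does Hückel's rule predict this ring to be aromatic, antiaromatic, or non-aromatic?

Every ring atom contributes a p orbital perpendicular to the ring (every atom in a ring double bond is sp² and brings one electron to the p orbital; each sp² =N– keeps its lone pair in-plane and puts one electron into the π system; the boron has an empty p orbital), so the π system is cyclic and fully conjugated.
Counting π electrons: 4 × 2 = 8 from the double-bond units + 0 from the BH atom = 8.
A 4n π count (8, n = 2) in a planar conjugated ring means antiaromatic.

Antiaromatic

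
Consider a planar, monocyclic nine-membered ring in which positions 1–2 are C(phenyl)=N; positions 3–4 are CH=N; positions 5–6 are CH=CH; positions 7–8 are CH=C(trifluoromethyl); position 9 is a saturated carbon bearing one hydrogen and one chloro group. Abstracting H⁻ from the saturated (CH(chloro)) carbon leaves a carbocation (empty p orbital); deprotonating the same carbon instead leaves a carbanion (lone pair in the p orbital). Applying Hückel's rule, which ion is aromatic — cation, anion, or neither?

In both ions every ring atom is sp² and contributes a p orbital, so both rings are fully conjugated.
Cation: 4 × 2 + 0 = 8 π electrons → 4(2), antiaromatic.
Anion: 4 × 2 + 2 = 10 π electrons → 4(2)+2, aromatic.

The anion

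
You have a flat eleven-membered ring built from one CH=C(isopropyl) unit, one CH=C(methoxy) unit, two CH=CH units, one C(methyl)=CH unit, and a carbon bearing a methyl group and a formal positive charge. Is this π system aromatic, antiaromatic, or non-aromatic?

Aromatic

The p orbitals form a continuous loop: each doubly-bonded ring atom is sp² with one p-orbital electron; the carbocation has an empty p orbital. The ring is fully conjugated.
Tallying contributions gives 5 × 2 = 10 from the double-bond units + 0 from the C(methyl)(+) atom = 10.
That gives a 4n+2 count (10, n = 2).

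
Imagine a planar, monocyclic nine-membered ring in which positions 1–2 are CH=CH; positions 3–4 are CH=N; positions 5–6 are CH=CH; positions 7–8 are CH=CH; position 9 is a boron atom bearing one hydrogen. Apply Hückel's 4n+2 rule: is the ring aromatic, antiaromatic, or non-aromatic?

Antiaromatic

All ring atoms are sp² and supply a p orbital to the ring (every atom in a ring double bond is sp² and brings one electron to the p orbital; each sp² =N– keeps its lone pair in-plane and puts one electron into the π system; the boron has an empty p orbital); the conjugation is uninterrupted.
Adding the contributions, 4 × 2 = 8 from the double-bond units + 0 from the BH atom = 8.
8 = 4(2); a planar, fully conjugated 4n system is antiaromatic.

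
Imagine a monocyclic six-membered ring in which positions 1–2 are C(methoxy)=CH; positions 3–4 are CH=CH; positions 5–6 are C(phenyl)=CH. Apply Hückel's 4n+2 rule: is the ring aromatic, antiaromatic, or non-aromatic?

All ring atoms are sp² and supply a p orbital to the ring (the double-bond atoms are sp², each contributing one p electron); the conjugation is uninterrupted.
Adding the contributions, 3 × 2 = 6 from the 3 double-bond units.
With 6 π electrons (n = 1), the Hückel 4n+2 condition holds.

Aromatic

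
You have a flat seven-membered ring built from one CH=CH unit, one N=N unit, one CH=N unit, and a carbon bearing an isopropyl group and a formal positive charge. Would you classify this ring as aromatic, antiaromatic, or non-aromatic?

The p orbitals form a continuous loop: every atom in a ring double bond is sp² and brings one electron to the p orbital; the doubly-bonded nitrogens are pyridine-type — their lone pairs lie in the ring plane, leaving one electron in the p orbital; the carbocation has an empty p orbital. The ring is fully conjugated.
π-electron count: 3 × 2 = 6 from the double-bond units + 0 from the C(isopropyl)(+) atom = 6.
With 6 π electrons (n = 1), the Hückel 4n+2 condition holds.

Aromatic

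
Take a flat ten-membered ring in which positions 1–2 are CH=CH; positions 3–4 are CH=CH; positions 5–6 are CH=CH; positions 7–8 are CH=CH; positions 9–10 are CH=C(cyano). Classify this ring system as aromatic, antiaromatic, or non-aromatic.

The p orbitals form a continuous loop: each doubly-bonded ring atom is sp² with one p-orbital electron. The ring is fully conjugated.
Counting π electrons: 5 × 2 = 10 from the 5 double-bond units.
Since 10 = 4·2 + 2, the ring meets the 4n+2 criterion.

Aromatic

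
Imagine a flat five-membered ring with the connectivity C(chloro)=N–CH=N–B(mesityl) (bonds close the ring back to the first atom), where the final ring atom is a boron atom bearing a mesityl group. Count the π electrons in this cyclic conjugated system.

Check conjugation: every atom in a ring double bond is sp² and brings one electron to the p orbital; each sp² =N– keeps its lone pair in-plane and puts one electron into the π system; the boron has an empty p orbital — every position has a p orbital, so the cyclic π system is continuous.
Adding the contributions, 2 × 2 = 4 from the double-bond units + 0 from the B(mesityl) atom = 4.

4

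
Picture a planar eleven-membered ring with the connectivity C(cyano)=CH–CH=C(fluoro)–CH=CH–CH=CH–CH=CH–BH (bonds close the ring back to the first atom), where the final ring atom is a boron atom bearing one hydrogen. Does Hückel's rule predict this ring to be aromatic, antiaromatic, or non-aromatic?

The p orbitals form a continuous loop: the double-bond atoms are sp², each contributing one p electron; the boron has an empty p orbital. The ring is fully conjugated.
Counting π electrons: 5 × 2 = 10 from the double-bond units + 0 from the BH atom = 10.
That gives a 4n+2 count (10, n = 2).

Aromatic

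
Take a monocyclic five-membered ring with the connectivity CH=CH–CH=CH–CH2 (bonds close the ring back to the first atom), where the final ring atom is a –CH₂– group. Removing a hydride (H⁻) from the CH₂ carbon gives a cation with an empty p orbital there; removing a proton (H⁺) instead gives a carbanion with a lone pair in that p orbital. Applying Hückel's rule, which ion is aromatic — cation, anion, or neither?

In either ion the ring is fully conjugated: every atom, including the new sp² carbon, supplies a p orbital.
Cation: 2 × 2 + 0 = 4 π electrons → 4(1), antiaromatic.
Anion: 2 × 2 + 2 = 6 π electrons → 4(1)+2, aromatic.

The anion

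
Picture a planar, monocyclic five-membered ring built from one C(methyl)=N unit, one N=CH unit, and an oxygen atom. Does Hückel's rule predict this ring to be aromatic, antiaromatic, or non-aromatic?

The p orbitals form a continuous loop: each doubly-bonded ring atom is sp² with one p-orbital electron; the doubly-bonded nitrogens are pyridine-type — their lone pairs lie in the ring plane, leaving one electron in the p orbital; the oxygen donates one lone pair from its p orbital. The ring is fully conjugated.
Tallying contributions gives 2 × 2 = 4 from the double-bond units + 2 from the O atom = 6.
Since 6 = 4·1 + 2, the ring meets the 4n+2 criterion.

Aromatic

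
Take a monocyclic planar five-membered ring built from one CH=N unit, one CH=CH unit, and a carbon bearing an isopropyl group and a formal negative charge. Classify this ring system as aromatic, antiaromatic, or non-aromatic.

Every ring atom contributes a p orbital perpendicular to the ring (the double-bond atoms are sp², each contributing one p electron; each =N– nitrogen is pyridine-type (lone pair in the sp² plane, one electron in the p orbital); the carbanion's lone pair occupies the p orbital), so the π system is cyclic and fully conjugated.
Tallying contributions gives 2 × 2 = 4 from the double-bond units + 2 from the C(isopropyl)(-) atom = 6.
6 = 4(1) + 2, which satisfies Hückel's 4n+2 rule.

Aromatic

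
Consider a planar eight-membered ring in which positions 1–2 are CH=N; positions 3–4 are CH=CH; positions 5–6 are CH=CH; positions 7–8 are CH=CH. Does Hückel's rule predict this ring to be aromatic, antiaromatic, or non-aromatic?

Antiaromatic

Every ring atom contributes a p orbital perpendicular to the ring (each doubly-bonded ring atom is sp² with one p-orbital electron; each =N– nitrogen is pyridine-type (lone pair in the sp² plane, one electron in the p orbital)), so the π system is cyclic and fully conjugated.
Adding the contributions, 4 × 2 = 8 from the 4 double-bond units.
A 4n π count (8, n = 2) in a planar conjugated ring means antiaromatic.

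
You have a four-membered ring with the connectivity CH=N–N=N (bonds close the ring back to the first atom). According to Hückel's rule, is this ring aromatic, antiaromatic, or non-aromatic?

Check conjugation: every atom in a ring double bond is sp² and brings one electron to the p orbital; each sp² =N– keeps its lone pair in-plane and puts one electron into the π system — every position has a p orbital, so the cyclic π system is continuous.
Tallying contributions gives 2 × 2 = 4 from the 2 double-bond units.
4 is a 4n count (n = 1), so the planar conjugated ring is antiaromatic.

Antiaromatic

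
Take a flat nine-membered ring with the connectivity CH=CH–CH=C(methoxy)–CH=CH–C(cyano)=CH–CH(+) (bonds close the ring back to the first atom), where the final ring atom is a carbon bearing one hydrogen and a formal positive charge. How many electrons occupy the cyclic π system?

8

The p orbitals form a continuous loop: each doubly-bonded ring atom is sp² with one p-orbital electron; the carbocation has an empty p orbital. The ring is fully conjugated.
Counting π electrons: 4 × 2 = 8 from the double-bond units + 0 from the CH(+) atom = 8.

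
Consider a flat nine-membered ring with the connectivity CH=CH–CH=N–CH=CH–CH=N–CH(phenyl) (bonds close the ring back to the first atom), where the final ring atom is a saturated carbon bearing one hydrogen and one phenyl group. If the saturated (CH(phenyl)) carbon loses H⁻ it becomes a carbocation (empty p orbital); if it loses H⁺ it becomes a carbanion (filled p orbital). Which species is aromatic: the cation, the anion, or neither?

The anion

In either ion the ring is fully conjugated: every atom, including the new sp² carbon, supplies a p orbital.
Cation: 4 × 2 + 0 = 8 π electrons → 4(2), antiaromatic.
Anion: 4 × 2 + 2 = 10 π electrons → 4(2)+2, aromatic.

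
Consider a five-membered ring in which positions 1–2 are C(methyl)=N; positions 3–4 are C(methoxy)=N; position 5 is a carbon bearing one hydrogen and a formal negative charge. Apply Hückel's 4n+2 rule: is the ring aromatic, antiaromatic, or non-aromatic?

Aromatic

Check conjugation: each doubly-bonded ring atom is sp² with one p-orbital electron; each =N– nitrogen is pyridine-type (lone pair in the sp² plane, one electron in the p orbital); the carbanion's lone pair occupies the p orbital — every position has a p orbital, so the cyclic π system is continuous.
Adding the contributions, 2 × 2 = 4 from the double-bond units + 2 from the CH(-) atom = 6.
6 = 4(1) + 2, which satisfies Hückel's 4n+2 rule.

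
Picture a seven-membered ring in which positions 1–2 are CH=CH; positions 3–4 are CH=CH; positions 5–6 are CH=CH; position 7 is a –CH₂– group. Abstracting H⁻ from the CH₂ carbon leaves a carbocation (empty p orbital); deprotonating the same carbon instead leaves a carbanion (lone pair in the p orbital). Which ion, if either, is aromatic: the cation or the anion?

The cation

Once that carbon is sp², every ring atom has a p orbital and both ions are fully conjugated.
Cation: 3 × 2 + 0 = 6 π electrons → 4(1)+2, aromatic.
Anion: 3 × 2 + 2 = 8 π electrons → 4(2), antiaromatic.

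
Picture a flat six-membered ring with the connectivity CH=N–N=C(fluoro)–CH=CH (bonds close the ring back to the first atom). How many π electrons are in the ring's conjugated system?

6

Every ring atom contributes a p orbital perpendicular to the ring (the double-bond atoms are sp², each contributing one p electron; each =N– nitrogen is pyridine-type (lone pair in the sp² plane, one electron in the p orbital)), so the π system is cyclic and fully conjugated.
Adding the contributions, 3 × 2 = 6 from the 3 double-bond units.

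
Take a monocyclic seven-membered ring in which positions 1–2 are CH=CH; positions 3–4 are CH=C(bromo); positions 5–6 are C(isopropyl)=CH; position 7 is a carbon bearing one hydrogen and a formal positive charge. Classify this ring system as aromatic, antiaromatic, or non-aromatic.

Aromatic

All ring atoms are sp² and supply a p orbital to the ring (each doubly-bonded ring atom is sp² with one p-orbital electron; the carbocation has an empty p orbital); the conjugation is uninterrupted.
Counting π electrons: 3 × 2 = 6 from the double-bond units + 0 from the CH(+) atom = 6.
With 6 π electrons (n = 1), the Hückel 4n+2 condition holds.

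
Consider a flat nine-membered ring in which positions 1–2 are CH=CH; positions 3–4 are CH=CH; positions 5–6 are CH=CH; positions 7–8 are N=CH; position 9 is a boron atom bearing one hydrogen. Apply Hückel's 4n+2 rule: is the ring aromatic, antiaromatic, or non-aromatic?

The p orbitals form a continuous loop: every atom in a ring double bond is sp² and brings one electron to the p orbital; each sp² =N– keeps its lone pair in-plane and puts one electron into the π system; the boron has an empty p orbital. The ring is fully conjugated.
Adding the contributions, 4 × 2 = 8 from the double-bond units + 0 from the BH atom = 8.
With 8 = 4·2 π electrons, Hückel's rule classifies the planar ring as antiaromatic.

Antiaromatic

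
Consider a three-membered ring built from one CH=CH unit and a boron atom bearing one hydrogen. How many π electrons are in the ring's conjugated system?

The p orbitals form a continuous loop: the double-bond atoms are sp², each contributing one p electron; the boron has an empty p orbital. The ring is fully conjugated.
Adding the contributions, 1 × 2 = 2 from the double-bond unit + 0 from the BH atom = 2.

2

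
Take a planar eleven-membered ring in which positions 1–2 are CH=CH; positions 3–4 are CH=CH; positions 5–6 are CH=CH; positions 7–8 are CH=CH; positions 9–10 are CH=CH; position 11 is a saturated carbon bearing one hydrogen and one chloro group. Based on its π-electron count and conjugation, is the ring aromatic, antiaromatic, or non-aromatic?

Non-aromatic

At the CH(chloro) position, that saturated carbon is sp³ and has no p orbital in the ring π system; the ring's p-orbital overlap is broken there.
Without a continuous loop of overlapping p orbitals the Hückel electron count never comes into play.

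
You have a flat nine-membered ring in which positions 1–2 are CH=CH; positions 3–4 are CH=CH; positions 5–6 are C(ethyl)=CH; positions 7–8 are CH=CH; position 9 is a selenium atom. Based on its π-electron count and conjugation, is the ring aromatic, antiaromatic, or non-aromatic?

Aromatic

All ring atoms are sp² and supply a p orbital to the ring (each doubly-bonded ring atom is sp² with one p-orbital electron; the selenium donates one lone pair from its p orbital); the conjugation is uninterrupted.
Counting π electrons: 4 × 2 = 8 from the double-bond units + 2 from the Se atom = 10.
Since 10 = 4·2 + 2, the ring meets the 4n+2 criterion.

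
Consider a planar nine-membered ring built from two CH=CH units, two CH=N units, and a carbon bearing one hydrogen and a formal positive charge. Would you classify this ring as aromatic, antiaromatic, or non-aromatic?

Antiaromatic

Check conjugation: each doubly-bonded ring atom is sp² with one p-orbital electron; each sp² =N– keeps its lone pair in-plane and puts one electron into the π system; the carbocation has an empty p orbital — every position has a p orbital, so the cyclic π system is continuous.
Tallying contributions gives 4 × 2 = 8 from the double-bond units + 0 from the CH(+) atom = 8.
8 is a 4n count (n = 2), so the planar conjugated ring is antiaromatic.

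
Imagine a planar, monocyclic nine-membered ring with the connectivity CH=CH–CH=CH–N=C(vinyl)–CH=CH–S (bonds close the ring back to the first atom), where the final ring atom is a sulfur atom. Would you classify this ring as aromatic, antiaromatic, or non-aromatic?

Aromatic

Check conjugation: every atom in a ring double bond is sp² and brings one electron to the p orbital; each sp² =N– keeps its lone pair in-plane and puts one electron into the π system; the sulfur donates one lone pair from its p orbital — every position has a p orbital, so the cyclic π system is continuous.
Adding the contributions, 4 × 2 = 8 from the double-bond units + 2 from the S atom = 10.
With 10 π electrons (n = 2), the Hückel 4n+2 condition holds.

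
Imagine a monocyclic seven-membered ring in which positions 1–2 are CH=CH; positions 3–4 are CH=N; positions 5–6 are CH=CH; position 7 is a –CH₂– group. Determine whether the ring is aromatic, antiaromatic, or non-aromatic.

Non-aromatic

The CH2 position has four σ bonds — the tetrahedral CH₂ carbon is sp³ and has no p orbital in the ring π system — so the cyclic conjugation is interrupted.
Without a continuous loop of overlapping p orbitals the Hückel electron count never comes into play.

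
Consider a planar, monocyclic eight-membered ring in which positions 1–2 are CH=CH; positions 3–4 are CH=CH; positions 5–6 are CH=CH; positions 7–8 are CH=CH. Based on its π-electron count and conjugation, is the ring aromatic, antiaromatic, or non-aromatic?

The p orbitals form a continuous loop: every atom in a ring double bond is sp² and brings one electron to the p orbital. The ring is fully conjugated.
Adding the contributions, 4 × 2 = 8 from the 4 double-bond units.
8 = 4(2); a planar, fully conjugated 4n system is antiaromatic.

Antiaromatic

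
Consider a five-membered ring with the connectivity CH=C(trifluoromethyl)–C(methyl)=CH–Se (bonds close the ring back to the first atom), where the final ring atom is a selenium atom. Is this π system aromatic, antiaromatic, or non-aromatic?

The p orbitals form a continuous loop: the double-bond atoms are sp², each contributing one p electron; the selenium donates one lone pair from its p orbital. The ring is fully conjugated.
Tallying contributions gives 2 × 2 = 4 from the double-bond units + 2 from the Se atom = 6.
6 = 4(1) + 2, which satisfies Hückel's 4n+2 rule.

Aromatic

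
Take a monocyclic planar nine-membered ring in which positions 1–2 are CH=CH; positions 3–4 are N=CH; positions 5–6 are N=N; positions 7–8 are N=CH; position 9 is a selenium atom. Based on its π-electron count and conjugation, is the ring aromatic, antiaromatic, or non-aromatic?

Aromatic

All ring atoms are sp² and supply a p orbital to the ring (every atom in a ring double bond is sp² and brings one electron to the p orbital; the doubly-bonded nitrogens are pyridine-type — their lone pairs lie in the ring plane, leaving one electron in the p orbital; the selenium donates one lone pair from its p orbital); the conjugation is uninterrupted.
Tallying contributions gives 4 × 2 = 8 from the double-bond units + 2 from the Se atom = 10.
With 10 π electrons (n = 2), the Hückel 4n+2 condition holds.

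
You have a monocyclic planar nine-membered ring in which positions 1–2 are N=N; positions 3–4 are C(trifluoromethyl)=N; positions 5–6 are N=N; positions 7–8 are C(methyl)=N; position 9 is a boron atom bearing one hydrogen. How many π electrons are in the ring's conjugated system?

8

The p orbitals form a continuous loop: each doubly-bonded ring atom is sp² with one p-orbital electron; each sp² =N– keeps its lone pair in-plane and puts one electron into the π system; the boron has an empty p orbital. The ring is fully conjugated.
π-electron count: 4 × 2 = 8 from the double-bond units + 0 from the BH atom = 8.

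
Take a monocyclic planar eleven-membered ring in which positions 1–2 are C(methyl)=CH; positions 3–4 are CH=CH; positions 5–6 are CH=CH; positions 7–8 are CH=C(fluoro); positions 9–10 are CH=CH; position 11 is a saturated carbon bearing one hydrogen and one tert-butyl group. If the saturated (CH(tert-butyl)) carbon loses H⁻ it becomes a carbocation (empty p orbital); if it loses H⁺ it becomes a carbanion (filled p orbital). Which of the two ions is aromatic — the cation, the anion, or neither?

The cation

Once that carbon is sp², every ring atom has a p orbital and both ions are fully conjugated.
Cation: 5 × 2 + 0 = 10 π electrons → 4(2)+2, aromatic.
Anion: 5 × 2 + 2 = 12 π electrons → 4(3), antiaromatic.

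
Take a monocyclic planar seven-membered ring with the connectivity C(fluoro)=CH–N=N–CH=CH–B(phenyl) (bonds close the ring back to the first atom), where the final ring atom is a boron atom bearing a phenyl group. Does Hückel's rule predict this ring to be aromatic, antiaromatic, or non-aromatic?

Aromatic

Every ring atom contributes a p orbital perpendicular to the ring (the double-bond atoms are sp², each contributing one p electron; each sp² =N– keeps its lone pair in-plane and puts one electron into the π system; the boron has an empty p orbital), so the π system is cyclic and fully conjugated.
Adding the contributions, 3 × 2 = 6 from the double-bond units + 0 from the B(phenyl) atom = 6.
That gives a 4n+2 count (6, n = 1).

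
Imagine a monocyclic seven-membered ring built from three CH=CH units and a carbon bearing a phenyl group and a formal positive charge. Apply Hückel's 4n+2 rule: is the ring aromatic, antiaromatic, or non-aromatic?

Every ring atom contributes a p orbital perpendicular to the ring (each doubly-bonded ring atom is sp² with one p-orbital electron; the carbocation has an empty p orbital), so the π system is cyclic and fully conjugated.
π-electron count: 3 × 2 = 6 from the double-bond units + 0 from the C(phenyl)(+) atom = 6.
With 6 π electrons (n = 1), the Hückel 4n+2 condition holds.

Aromatic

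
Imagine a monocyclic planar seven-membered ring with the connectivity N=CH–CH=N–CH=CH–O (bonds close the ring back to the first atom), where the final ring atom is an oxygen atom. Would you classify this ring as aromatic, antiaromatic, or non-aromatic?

Antiaromatic

Every ring atom contributes a p orbital perpendicular to the ring (each doubly-bonded ring atom is sp² with one p-orbital electron; each sp² =N– keeps its lone pair in-plane and puts one electron into the π system; the oxygen donates one lone pair from its p orbital), so the π system is cyclic and fully conjugated.
Counting π electrons: 3 × 2 = 6 from the double-bond units + 2 from the O atom = 8.
A 4n π count (8, n = 2) in a planar conjugated ring means antiaromatic.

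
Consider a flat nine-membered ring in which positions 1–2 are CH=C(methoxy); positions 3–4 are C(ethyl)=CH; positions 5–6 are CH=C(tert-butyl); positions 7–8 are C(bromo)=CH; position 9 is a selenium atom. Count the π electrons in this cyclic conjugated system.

10

Every ring atom contributes a p orbital perpendicular to the ring (every atom in a ring double bond is sp² and brings one electron to the p orbital; the selenium donates one lone pair from its p orbital), so the π system is cyclic and fully conjugated.
Tallying contributions gives 4 × 2 = 8 from the double-bond units + 2 from the Se atom = 10.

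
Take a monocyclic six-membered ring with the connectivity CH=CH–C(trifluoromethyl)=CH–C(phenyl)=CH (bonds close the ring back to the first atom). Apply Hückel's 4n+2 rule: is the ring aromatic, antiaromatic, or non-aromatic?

Check conjugation: the double-bond atoms are sp², each contributing one p electron — every position has a p orbital, so the cyclic π system is continuous.
Counting π electrons: 3 × 2 = 6 from the 3 double-bond units.
6 = 4(1) + 2, which satisfies Hückel's 4n+2 rule.

Aromatic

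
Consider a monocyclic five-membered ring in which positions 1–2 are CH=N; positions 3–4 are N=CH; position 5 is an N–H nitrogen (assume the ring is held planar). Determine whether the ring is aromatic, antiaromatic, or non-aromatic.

All ring atoms are sp² and supply a p orbital to the ring (every atom in a ring double bond is sp² and brings one electron to the p orbital; each sp² =N– keeps its lone pair in-plane and puts one electron into the π system; the pyrrole-type nitrogen donates its lone pair from the p orbital); the conjugation is uninterrupted.
Counting π electrons: 2 × 2 = 4 from the double-bond units + 2 from the NH atom = 6.
That gives a 4n+2 count (6, n = 1).

Aromatic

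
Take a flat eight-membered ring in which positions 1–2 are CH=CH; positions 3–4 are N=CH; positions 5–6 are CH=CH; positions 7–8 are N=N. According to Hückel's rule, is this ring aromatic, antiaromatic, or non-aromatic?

Antiaromatic

Check conjugation: the double-bond atoms are sp², each contributing one p electron; the doubly-bonded nitrogens are pyridine-type — their lone pairs lie in the ring plane, leaving one electron in the p orbital — every position has a p orbital, so the cyclic π system is continuous.
π-electron count: 4 × 2 = 8 from the 4 double-bond units.
8 is a 4n count (n = 2), so the planar conjugated ring is antiaromatic.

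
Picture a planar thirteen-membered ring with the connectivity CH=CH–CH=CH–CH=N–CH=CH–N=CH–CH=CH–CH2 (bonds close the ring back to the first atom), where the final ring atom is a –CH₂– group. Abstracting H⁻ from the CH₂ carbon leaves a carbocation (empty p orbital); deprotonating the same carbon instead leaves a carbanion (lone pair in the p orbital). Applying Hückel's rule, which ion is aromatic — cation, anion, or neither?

In both ions every ring atom is sp² and contributes a p orbital, so both rings are fully conjugated.
Cation: 6 × 2 + 0 = 12 π electrons → 4(3), antiaromatic.
Anion: 6 × 2 + 2 = 14 π electrons → 4(3)+2, aromatic.

The anion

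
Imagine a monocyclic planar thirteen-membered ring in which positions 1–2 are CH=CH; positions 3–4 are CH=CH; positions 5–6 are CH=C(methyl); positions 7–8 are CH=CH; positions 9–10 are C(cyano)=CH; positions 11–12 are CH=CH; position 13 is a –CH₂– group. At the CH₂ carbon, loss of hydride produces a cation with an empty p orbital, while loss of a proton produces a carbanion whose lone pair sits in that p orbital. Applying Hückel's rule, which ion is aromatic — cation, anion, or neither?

The anion

Once that carbon is sp², every ring atom has a p orbital and both ions are fully conjugated.
Cation: 6 × 2 + 0 = 12 π electrons → 4(3), antiaromatic.
Anion: 6 × 2 + 2 = 14 π electrons → 4(3)+2, aromatic.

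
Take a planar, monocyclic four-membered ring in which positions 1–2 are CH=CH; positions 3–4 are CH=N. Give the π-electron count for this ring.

4

Check conjugation: the double-bond atoms are sp², each contributing one p electron; the doubly-bonded nitrogens are pyridine-type — their lone pairs lie in the ring plane, leaving one electron in the p orbital — every position has a p orbital, so the cyclic π system is continuous.
Adding the contributions, 2 × 2 = 4 from the 2 double-bond units.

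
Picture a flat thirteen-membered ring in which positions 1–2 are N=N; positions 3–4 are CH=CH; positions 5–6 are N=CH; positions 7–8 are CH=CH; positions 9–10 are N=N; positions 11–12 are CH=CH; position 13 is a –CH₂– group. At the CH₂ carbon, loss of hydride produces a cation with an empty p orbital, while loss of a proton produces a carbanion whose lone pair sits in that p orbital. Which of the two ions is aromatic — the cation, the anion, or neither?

The anion

Once that carbon is sp², every ring atom has a p orbital and both ions are fully conjugated.
Cation: 6 × 2 + 0 = 12 π electrons → 4(3), antiaromatic.
Anion: 6 × 2 + 2 = 14 π electrons → 4(3)+2, aromatic.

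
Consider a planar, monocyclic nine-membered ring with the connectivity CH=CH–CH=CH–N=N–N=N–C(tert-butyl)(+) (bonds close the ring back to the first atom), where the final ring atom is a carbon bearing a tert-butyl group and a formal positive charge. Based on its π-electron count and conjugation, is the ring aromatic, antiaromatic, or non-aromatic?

Every ring atom contributes a p orbital perpendicular to the ring (the double-bond atoms are sp², each contributing one p electron; the doubly-bonded nitrogens are pyridine-type — their lone pairs lie in the ring plane, leaving one electron in the p orbital; the carbocation has an empty p orbital), so the π system is cyclic and fully conjugated.
Adding the contributions, 4 × 2 = 8 from the double-bond units + 0 from the C(tert-butyl)(+) atom = 8.
With 8 = 4·2 π electrons, Hückel's rule classifies the planar ring as antiaromatic.

Antiaromatic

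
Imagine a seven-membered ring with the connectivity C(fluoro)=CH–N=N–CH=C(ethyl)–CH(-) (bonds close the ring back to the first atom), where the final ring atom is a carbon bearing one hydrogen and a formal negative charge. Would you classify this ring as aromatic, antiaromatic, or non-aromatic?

The p orbitals form a continuous loop: each doubly-bonded ring atom is sp² with one p-orbital electron; the doubly-bonded nitrogens are pyridine-type — their lone pairs lie in the ring plane, leaving one electron in the p orbital; the carbanion's lone pair occupies the p orbital. The ring is fully conjugated.
π-electron count: 3 × 2 = 6 from the double-bond units + 2 from the CH(-) atom = 8.
A 4n π count (8, n = 2) in a planar conjugated ring means antiaromatic.

Antiaromatic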